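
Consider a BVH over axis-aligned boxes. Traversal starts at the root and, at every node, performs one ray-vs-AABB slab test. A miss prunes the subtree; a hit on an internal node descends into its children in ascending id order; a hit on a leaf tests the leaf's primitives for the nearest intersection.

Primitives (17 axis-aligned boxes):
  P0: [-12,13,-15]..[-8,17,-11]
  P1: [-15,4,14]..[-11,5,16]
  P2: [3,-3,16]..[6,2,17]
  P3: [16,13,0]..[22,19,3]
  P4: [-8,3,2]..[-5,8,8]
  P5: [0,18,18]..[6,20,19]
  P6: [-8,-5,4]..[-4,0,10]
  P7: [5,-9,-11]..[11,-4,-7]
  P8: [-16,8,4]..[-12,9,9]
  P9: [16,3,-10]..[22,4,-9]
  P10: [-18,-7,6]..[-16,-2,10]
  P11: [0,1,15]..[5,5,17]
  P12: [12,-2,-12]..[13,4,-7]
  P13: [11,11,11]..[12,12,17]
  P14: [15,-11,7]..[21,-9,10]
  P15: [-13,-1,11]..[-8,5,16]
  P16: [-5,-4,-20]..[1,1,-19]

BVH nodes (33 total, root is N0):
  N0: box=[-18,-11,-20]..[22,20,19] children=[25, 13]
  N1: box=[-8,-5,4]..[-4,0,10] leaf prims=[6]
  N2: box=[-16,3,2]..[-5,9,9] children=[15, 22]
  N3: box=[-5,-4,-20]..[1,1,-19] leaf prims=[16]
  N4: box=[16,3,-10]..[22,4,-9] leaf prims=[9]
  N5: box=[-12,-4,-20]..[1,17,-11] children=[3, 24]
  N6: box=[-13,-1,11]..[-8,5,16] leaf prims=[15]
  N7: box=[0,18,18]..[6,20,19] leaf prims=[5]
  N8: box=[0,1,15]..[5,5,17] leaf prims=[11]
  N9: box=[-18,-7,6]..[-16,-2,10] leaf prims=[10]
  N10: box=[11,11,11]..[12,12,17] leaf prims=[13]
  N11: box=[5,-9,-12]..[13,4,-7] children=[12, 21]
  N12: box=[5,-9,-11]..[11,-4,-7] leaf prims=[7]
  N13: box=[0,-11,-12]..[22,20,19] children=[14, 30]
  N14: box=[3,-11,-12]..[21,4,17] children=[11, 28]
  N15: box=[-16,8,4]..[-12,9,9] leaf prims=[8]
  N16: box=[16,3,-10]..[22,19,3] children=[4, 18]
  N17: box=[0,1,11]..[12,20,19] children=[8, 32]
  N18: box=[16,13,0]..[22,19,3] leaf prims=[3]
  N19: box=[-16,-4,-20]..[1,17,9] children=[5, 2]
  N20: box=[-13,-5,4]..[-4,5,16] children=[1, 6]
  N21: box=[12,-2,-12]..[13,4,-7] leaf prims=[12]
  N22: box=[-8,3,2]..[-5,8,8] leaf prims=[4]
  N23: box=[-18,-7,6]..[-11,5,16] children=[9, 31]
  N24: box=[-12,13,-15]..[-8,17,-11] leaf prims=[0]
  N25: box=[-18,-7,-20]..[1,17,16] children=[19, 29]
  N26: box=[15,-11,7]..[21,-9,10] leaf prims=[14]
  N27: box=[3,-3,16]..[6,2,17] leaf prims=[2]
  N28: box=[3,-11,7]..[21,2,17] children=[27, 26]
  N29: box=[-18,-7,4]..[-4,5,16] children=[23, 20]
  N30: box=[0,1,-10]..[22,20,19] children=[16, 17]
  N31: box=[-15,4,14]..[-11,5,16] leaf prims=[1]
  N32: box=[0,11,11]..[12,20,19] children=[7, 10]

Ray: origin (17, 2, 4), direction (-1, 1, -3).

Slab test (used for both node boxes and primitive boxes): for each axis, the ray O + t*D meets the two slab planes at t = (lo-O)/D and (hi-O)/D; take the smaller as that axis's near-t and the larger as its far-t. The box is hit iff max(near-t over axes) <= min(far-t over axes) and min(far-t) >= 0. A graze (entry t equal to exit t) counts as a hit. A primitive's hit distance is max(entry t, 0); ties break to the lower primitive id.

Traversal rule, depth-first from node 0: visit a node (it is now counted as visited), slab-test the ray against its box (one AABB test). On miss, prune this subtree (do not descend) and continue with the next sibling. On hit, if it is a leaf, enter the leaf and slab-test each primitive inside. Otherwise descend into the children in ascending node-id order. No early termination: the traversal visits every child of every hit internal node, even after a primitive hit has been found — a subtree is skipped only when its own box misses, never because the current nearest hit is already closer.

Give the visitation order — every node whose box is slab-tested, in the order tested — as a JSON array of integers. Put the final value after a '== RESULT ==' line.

Walk:
N0 x:[-5,35] y:[-13,18] z:[-5,8] -> hit [-5,8], descend [13, 25]
  N13 x:[-5,17] y:[-13,18] z:[-5,16/3] -> hit [-5,16/3], descend [14, 30]
    N14 x:[-4,14] y:[-13,2] z:[-13/3,16/3] -> hit [-4,2], descend [11, 28]
      N11 x:[4,12] y:[-11,2] z:[11/3,16/3] -> miss, prune
      N28 x:[-4,14] y:[-13,0] z:[-13/3,-1] -> miss, prune
    N30 x:[-5,17] y:[-1,18] z:[-5,14/3] -> hit [-1,14/3], descend [16, 17]
      N16 x:[-5,1] y:[1,17] z:[1/3,14/3] -> hit [1,1], descend [4, 18]
        N4 x:[-5,1] y:[1,2] z:[13/3,14/3] -> miss, prune
        N18 x:[-5,1] y:[11,17] z:[1/3,4/3] -> miss, prune
      N17 x:[5,17] y:[-1,18] z:[-5,-7/3] -> miss, prune
  N25 x:[16,35] y:[-9,15] z:[-4,8] -> miss, prune

Summary -> nodes [0, 13, 14, 11, 28, 30, 16, 4, 18, 17, 25]; box-tests=11; leaf-entries=0; first=miss

== RESULT ==
[0, 13, 14, 11, 28, 30, 16, 4, 18, 17, 25]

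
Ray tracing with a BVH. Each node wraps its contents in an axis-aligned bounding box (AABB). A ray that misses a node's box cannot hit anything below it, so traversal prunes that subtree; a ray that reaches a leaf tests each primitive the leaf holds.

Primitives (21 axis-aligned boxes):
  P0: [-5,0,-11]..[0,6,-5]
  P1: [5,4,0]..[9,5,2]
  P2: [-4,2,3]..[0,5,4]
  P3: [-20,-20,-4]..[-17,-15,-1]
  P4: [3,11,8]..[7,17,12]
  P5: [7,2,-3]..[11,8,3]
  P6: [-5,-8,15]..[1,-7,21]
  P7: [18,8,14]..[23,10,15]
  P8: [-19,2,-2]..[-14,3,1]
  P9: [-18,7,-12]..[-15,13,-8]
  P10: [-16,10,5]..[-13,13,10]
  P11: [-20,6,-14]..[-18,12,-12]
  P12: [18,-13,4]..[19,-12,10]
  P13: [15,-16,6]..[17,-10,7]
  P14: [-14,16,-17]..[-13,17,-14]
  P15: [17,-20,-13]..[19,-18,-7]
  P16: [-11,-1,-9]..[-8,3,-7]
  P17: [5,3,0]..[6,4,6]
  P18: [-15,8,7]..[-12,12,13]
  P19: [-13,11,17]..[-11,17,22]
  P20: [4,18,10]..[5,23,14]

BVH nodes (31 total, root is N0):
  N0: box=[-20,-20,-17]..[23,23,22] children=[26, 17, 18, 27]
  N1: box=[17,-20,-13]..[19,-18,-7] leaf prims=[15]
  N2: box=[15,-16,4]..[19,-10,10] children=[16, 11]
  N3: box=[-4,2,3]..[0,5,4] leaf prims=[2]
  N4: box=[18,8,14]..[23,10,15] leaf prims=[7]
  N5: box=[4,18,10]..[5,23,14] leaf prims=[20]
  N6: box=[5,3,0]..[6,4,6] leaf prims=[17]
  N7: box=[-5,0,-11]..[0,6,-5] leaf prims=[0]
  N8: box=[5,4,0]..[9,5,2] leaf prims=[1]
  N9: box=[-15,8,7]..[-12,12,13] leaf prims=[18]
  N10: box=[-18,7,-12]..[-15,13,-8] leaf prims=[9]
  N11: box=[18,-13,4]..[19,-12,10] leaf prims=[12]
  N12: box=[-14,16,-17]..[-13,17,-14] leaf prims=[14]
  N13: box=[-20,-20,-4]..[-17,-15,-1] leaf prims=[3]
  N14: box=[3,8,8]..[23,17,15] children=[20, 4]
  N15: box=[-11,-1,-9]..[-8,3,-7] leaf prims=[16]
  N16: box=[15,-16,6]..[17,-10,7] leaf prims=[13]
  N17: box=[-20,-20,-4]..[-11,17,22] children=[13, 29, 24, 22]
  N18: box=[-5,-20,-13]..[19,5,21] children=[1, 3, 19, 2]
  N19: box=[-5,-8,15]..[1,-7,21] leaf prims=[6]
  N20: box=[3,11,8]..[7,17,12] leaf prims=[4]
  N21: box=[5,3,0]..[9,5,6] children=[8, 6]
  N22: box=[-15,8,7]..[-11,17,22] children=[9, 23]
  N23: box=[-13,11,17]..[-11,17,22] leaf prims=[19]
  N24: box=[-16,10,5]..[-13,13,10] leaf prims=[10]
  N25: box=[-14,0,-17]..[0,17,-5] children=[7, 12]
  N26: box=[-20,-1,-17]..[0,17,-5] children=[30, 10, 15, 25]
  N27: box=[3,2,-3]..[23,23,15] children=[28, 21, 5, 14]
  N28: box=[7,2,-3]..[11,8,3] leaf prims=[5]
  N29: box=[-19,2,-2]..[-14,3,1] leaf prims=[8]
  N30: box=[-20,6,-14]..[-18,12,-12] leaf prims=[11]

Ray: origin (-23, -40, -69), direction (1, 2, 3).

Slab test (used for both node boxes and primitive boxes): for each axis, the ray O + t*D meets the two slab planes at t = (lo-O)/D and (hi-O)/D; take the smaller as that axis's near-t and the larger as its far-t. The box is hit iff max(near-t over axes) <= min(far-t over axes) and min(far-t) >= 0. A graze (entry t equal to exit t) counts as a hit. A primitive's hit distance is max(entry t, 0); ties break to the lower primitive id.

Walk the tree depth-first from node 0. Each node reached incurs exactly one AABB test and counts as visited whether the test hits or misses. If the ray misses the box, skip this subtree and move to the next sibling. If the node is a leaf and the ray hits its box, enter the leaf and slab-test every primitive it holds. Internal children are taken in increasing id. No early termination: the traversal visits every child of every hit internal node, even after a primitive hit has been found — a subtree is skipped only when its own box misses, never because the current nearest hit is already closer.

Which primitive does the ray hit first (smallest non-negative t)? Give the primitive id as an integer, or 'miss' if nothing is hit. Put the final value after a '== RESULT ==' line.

Walk:
N0 x:[3,46] y:[10,63/2] z:[52/3,91/3] -> hit [52/3,91/3], descend [17, 18, 26, 27]
  N17 x:[3,12] y:[10,57/2] z:[65/3,91/3] -> miss, prune
  N18 x:[18,42] y:[10,45/2] z:[56/3,30] -> hit [56/3,45/2], descend [1, 2, 3, 19]
    N1 x:[40,42] y:[10,11] z:[56/3,62/3] -> miss, prune
    N2 x:[38,42] y:[12,15] z:[73/3,79/3] -> miss, prune
    N3 x:[19,23] y:[21,45/2] z:[24,73/3] -> miss, prune
    N19 x:[18,24] y:[16,33/2] z:[28,30] -> miss, prune
  N26 x:[3,23] y:[39/2,57/2] z:[52/3,64/3] -> hit [39/2,64/3], descend [10, 15, 25, 30]
    N10 x:[5,8] y:[47/2,53/2] z:[19,61/3] -> miss, prune
    N15 x:[12,15] y:[39/2,43/2] z:[20,62/3] -> miss, prune
    N25 x:[9,23] y:[20,57/2] z:[52/3,64/3] -> hit [20,64/3], descend [7, 12]
      N7 x:[18,23] y:[20,23] z:[58/3,64/3] -> hit [20,64/3] leaf, test {P0@t=20}
      N12 x:[9,10] y:[28,57/2] z:[52/3,55/3] -> miss, prune
    N30 x:[3,5] y:[23,26] z:[55/3,19] -> miss, prune
  N27 x:[26,46] y:[21,63/2] z:[22,28] -> hit [26,28], descend [5, 14, 21, 28]
    N5 x:[27,28] y:[29,63/2] z:[79/3,83/3] -> miss, prune
    N14 x:[26,46] y:[24,57/2] z:[77/3,28] -> hit [26,28], descend [4, 20]
      N4 x:[41,46] y:[24,25] z:[83/3,28] -> miss, prune
      N20 x:[26,30] y:[51/2,57/2] z:[77/3,27] -> hit [26,27] leaf, test {P4@t=26}
    N21 x:[28,32] y:[43/2,45/2] z:[23,25] -> miss, prune
    N28 x:[30,34] y:[21,24] z:[22,24] -> miss, prune

21 AABB tests over nodes [0, 17, 18, 1, 2, 3, 19, 26, 10, 15, 25, 7, 12, 30, 27, 5, 14, 4, 20, 21, 28]; 2 leaves entered; closest P0.

== RESULT ==
0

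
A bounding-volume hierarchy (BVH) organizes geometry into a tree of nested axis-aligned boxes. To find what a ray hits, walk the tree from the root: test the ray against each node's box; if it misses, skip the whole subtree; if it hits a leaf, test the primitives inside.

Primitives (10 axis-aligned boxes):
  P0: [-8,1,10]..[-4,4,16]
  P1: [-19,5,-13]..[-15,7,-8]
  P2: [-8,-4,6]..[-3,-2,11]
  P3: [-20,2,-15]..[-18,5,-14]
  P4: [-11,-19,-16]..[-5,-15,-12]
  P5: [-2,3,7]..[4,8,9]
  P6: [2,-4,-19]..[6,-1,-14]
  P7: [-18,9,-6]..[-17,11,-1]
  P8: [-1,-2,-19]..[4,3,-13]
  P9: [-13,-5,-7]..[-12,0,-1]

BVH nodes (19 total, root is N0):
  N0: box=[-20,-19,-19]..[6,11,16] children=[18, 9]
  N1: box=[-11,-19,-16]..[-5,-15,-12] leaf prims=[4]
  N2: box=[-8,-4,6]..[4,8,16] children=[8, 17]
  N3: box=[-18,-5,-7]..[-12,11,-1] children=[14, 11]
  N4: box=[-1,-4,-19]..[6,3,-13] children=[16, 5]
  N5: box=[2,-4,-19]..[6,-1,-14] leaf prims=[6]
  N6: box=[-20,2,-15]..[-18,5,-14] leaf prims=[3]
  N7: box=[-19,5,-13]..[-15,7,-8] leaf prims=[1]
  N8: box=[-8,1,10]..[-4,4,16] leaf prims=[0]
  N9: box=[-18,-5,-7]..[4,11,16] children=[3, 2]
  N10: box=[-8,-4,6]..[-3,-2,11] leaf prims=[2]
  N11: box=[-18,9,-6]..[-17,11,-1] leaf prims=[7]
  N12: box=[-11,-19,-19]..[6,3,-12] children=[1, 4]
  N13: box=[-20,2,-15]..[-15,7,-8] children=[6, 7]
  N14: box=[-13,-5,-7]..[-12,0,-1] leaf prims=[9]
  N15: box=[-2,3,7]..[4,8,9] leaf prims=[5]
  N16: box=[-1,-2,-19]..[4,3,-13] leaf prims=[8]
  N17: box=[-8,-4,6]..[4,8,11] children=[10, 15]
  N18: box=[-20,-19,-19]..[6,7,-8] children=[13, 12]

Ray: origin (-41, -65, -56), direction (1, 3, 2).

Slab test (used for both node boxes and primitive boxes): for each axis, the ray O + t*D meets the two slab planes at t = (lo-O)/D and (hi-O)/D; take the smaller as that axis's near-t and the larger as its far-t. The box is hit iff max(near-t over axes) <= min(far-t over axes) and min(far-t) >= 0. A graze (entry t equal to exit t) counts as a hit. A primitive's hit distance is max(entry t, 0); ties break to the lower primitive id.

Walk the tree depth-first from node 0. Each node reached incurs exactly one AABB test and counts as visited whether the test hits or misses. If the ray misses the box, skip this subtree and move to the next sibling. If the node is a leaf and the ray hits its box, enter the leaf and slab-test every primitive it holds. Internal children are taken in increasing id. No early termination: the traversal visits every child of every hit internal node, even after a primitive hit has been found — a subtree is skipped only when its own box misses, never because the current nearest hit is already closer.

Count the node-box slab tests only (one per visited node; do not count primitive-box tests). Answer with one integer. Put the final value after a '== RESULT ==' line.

Trace the traversal:
N0 x:[21,47] y:[46/3,76/3] z:[37/2,36] -> hit [21,76/3], descend [9, 18]
  N9 x:[23,45] y:[20,76/3] z:[49/2,36] -> hit [49/2,76/3], descend [2, 3]
    N2 x:[33,45] y:[61/3,73/3] z:[31,36] -> miss, prune
    N3 x:[23,29] y:[20,76/3] z:[49/2,55/2] -> hit [49/2,76/3], descend [11, 14]
      N11 x:[23,24] y:[74/3,76/3] z:[25,55/2] -> miss, prune
      N14 x:[28,29] y:[20,65/3] z:[49/2,55/2] -> miss, prune
  N18 x:[21,47] y:[46/3,24] z:[37/2,24] -> hit [21,24], descend [12, 13]
    N12 x:[30,47] y:[46/3,68/3] z:[37/2,22] -> miss, prune
    N13 x:[21,26] y:[67/3,24] z:[41/2,24] -> hit [67/3,24], descend [6, 7]
      N6 x:[21,23] y:[67/3,70/3] z:[41/2,21] -> miss, prune
      N7 x:[22,26] y:[70/3,24] z:[43/2,24] -> hit [70/3,24] leaf, test {P1@t=70/3}

Summary -> nodes [0, 9, 2, 3, 11, 14, 18, 12, 13, 6, 7]; box-tests=11; leaf-entries=1; first=P1

== RESULT ==
11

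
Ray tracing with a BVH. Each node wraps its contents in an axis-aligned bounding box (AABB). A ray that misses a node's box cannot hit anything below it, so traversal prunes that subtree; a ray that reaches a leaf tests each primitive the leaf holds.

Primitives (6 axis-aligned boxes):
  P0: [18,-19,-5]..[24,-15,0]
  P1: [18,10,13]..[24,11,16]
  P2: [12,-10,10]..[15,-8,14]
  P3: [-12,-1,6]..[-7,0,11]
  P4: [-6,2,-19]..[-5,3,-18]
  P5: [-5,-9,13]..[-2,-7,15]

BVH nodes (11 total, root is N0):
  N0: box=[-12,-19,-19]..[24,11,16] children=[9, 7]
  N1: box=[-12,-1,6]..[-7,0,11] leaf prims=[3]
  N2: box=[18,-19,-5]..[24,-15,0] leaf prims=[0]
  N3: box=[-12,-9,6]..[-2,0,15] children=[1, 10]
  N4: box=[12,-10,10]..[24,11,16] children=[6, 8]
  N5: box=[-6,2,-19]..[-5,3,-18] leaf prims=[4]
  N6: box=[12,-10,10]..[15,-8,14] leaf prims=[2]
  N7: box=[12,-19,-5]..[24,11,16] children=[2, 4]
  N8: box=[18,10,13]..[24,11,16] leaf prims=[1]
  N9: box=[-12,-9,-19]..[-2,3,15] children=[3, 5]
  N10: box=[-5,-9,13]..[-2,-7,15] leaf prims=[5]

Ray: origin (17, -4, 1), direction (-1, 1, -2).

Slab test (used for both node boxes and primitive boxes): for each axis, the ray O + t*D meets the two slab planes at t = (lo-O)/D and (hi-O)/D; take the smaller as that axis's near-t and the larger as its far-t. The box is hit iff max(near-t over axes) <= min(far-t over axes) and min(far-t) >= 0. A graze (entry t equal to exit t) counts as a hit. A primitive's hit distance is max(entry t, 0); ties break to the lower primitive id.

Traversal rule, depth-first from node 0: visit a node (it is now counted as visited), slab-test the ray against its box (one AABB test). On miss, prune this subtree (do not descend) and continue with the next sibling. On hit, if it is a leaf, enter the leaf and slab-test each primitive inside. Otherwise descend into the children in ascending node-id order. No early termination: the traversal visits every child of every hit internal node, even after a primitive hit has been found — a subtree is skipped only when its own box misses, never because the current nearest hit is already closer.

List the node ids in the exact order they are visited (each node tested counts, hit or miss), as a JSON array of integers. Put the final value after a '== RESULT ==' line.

Trace the traversal:
N0 x:[-7,29] y:[-15,15] z:[-15/2,10] -> hit [-7,10], descend [7, 9]
  N7 x:[-7,5] y:[-15,15] z:[-15/2,3] -> hit [-7,3], descend [2, 4]
    N2 x:[-7,-1] y:[-15,-11] z:[1/2,3] -> miss, prune
    N4 x:[-7,5] y:[-6,15] z:[-15/2,-9/2] -> miss, prune
  N9 x:[19,29] y:[-5,7] z:[-7,10] -> miss, prune

Visited [0, 7, 2, 4, 9]. Tests: 5 box, 0 leaf. Nearest: miss.

== RESULT ==
[0, 7, 2, 4, 9]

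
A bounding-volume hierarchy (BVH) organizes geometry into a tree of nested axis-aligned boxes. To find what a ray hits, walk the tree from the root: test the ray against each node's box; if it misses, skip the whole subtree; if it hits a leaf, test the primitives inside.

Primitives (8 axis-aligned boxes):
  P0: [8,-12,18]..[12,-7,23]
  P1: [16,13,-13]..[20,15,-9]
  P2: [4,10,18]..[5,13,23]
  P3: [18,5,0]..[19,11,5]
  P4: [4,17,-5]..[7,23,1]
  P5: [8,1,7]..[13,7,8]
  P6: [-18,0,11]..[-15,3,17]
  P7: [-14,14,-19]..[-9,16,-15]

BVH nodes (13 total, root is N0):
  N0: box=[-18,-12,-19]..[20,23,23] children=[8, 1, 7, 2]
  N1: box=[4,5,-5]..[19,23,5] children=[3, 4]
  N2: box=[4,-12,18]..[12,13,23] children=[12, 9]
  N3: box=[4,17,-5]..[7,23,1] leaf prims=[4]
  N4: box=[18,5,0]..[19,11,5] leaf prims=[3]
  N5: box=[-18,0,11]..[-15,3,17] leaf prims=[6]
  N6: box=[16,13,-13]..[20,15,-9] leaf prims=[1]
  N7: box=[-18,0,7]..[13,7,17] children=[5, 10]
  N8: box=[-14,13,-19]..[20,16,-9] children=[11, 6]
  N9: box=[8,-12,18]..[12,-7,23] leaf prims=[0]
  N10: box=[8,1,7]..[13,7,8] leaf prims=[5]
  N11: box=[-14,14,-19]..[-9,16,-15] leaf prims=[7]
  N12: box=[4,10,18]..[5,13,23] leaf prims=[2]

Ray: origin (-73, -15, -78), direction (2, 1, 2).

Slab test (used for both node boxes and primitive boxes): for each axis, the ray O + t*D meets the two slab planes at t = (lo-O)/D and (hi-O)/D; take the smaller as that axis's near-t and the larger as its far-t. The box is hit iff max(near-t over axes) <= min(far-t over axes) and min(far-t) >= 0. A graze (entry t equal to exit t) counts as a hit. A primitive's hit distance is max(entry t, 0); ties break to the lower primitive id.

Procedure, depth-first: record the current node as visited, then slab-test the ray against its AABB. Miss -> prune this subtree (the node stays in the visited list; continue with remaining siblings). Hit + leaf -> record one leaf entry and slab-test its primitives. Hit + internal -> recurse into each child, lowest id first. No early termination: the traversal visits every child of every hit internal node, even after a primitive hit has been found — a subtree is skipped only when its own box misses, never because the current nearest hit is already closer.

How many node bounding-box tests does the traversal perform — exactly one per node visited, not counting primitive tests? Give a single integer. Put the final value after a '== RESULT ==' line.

Trace the traversal:
N0 x:[55/2,93/2] y:[3,38] z:[59/2,101/2] -> hit [59/2,38], descend [1, 2, 7, 8]
  N1 x:[77/2,46] y:[20,38] z:[73/2,83/2] -> miss, prune
  N2 x:[77/2,85/2] y:[3,28] z:[48,101/2] -> miss, prune
  N7 x:[55/2,43] y:[15,22] z:[85/2,95/2] -> miss, prune
  N8 x:[59/2,93/2] y:[28,31] z:[59/2,69/2] -> hit [59/2,31], descend [6, 11]
    N6 x:[89/2,93/2] y:[28,30] z:[65/2,69/2] -> miss, prune
    N11 x:[59/2,32] y:[29,31] z:[59/2,63/2] -> hit [59/2,31] leaf, test {P7@t=59/2}

Summary -> nodes [0, 1, 2, 7, 8, 6, 11]; box-tests=7; leaf-entries=1; first=P7

== RESULT ==
7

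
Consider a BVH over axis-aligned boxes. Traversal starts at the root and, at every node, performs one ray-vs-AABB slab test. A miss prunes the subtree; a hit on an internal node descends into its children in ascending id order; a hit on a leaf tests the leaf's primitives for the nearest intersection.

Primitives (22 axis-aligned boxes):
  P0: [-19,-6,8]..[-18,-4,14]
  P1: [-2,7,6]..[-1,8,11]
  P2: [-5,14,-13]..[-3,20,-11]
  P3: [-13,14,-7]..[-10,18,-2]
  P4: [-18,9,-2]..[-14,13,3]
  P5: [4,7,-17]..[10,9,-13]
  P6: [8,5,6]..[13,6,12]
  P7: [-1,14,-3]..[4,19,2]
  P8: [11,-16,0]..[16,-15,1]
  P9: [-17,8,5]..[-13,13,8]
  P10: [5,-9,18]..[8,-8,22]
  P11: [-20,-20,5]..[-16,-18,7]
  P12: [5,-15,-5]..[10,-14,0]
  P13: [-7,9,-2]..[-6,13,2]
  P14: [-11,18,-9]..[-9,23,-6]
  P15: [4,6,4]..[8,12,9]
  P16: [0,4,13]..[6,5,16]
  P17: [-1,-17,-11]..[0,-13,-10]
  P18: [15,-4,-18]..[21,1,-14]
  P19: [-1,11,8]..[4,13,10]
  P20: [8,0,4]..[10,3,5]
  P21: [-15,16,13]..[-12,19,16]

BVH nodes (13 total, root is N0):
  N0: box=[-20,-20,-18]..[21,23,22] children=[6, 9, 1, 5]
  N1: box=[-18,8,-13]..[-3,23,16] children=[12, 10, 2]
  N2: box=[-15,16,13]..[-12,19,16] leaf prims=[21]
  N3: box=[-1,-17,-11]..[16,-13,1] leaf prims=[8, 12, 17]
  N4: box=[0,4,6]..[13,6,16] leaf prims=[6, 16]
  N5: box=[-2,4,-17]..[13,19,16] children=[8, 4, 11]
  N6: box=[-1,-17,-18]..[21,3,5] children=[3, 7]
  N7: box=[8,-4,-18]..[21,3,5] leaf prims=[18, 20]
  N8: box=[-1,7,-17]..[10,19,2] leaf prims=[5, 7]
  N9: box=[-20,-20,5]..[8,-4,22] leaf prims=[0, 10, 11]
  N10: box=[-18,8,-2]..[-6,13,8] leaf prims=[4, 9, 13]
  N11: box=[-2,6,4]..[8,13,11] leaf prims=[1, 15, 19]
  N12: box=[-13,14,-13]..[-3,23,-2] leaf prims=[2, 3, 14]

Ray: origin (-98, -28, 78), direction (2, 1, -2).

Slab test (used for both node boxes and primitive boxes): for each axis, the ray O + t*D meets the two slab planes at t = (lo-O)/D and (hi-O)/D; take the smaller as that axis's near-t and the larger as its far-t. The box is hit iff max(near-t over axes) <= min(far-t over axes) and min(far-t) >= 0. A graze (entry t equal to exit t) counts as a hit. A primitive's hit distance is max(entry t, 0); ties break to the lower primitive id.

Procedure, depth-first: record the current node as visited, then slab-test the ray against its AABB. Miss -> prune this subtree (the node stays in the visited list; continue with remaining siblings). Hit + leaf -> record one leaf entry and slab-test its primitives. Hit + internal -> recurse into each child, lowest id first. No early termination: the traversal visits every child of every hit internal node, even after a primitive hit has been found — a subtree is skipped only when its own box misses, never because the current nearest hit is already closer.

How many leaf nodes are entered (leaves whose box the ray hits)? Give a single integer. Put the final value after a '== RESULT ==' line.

Walk:
N0 x:[39,119/2] y:[8,51] z:[28,48] -> hit [39,48], descend [1, 5, 6, 9]
  N1 x:[40,95/2] y:[36,51] z:[31,91/2] -> hit [40,91/2], descend [2, 10, 12]
    N2 x:[83/2,43] y:[44,47] z:[31,65/2] -> miss, prune
    N10 x:[40,46] y:[36,41] z:[35,40] -> hit [40,40] leaf, test {P4@t=40, P9(miss), P13(miss)}
    N12 x:[85/2,95/2] y:[42,51] z:[40,91/2] -> hit [85/2,91/2] leaf, test {P2(miss), P3@t=85/2, P14(miss)}
  N5 x:[48,111/2] y:[32,47] z:[31,95/2] -> miss, prune
  N6 x:[97/2,119/2] y:[11,31] z:[73/2,48] -> miss, prune
  N9 x:[39,53] y:[8,24] z:[28,73/2] -> miss, prune

order=[0, 1, 2, 10, 12, 5, 6, 9]  |boxes|=8  |leaves|=2  hit=P4

== RESULT ==
2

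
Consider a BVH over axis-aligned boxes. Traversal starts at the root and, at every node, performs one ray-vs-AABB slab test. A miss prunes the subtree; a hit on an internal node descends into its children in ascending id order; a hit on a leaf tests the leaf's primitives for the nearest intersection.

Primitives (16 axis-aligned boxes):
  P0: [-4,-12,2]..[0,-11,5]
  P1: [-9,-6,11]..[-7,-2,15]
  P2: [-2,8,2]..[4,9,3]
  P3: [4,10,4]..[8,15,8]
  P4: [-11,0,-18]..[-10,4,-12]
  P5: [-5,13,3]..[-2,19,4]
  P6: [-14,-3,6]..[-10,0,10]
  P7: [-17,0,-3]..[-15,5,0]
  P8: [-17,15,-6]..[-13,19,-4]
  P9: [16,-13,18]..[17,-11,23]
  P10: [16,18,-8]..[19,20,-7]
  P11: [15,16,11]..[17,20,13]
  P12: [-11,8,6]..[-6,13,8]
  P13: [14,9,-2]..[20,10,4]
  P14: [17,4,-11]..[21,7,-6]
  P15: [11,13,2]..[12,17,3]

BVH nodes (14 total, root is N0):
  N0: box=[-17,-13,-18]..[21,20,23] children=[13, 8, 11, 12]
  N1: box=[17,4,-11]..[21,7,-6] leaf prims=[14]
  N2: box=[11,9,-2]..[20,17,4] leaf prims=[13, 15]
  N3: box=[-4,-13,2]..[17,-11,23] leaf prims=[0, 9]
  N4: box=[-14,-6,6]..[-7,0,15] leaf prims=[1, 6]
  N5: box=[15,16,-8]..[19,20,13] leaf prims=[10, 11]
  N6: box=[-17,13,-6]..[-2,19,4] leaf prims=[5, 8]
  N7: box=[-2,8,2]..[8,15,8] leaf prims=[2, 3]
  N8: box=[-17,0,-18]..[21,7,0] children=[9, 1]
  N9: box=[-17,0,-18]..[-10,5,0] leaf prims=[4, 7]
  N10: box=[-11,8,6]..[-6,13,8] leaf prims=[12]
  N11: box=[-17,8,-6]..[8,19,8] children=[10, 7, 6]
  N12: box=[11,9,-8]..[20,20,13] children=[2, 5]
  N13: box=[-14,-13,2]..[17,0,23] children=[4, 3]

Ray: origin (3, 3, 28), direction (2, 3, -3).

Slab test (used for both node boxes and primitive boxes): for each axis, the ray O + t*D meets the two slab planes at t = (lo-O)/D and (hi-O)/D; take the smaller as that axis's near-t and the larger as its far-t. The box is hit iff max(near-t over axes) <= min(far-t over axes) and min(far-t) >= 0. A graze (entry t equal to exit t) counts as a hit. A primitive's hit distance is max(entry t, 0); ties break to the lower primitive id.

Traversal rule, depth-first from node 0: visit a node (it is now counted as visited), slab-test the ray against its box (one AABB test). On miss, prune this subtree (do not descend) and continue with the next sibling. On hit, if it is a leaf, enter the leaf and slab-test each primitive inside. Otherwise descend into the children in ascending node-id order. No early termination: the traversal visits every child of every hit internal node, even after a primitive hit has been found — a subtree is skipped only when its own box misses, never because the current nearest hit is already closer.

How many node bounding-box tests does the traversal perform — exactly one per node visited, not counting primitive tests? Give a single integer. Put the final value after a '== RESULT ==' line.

Traverse from the root:
N0 x:[-10,9] y:[-16/3,17/3] z:[5/3,46/3] -> hit [5/3,17/3], descend [8, 11, 12, 13]
  N8 x:[-10,9] y:[-1,4/3] z:[28/3,46/3] -> miss, prune
  N11 x:[-10,5/2] y:[5/3,16/3] z:[20/3,34/3] -> miss, prune
  N12 x:[4,17/2] y:[2,17/3] z:[5,12] -> hit [5,17/3], descend [2, 5]
    N2 x:[4,17/2] y:[2,14/3] z:[8,10] -> miss, prune
    N5 x:[6,8] y:[13/3,17/3] z:[5,12] -> miss, prune
  N13 x:[-17/2,7] y:[-16/3,-1] z:[5/3,26/3] -> miss, prune

order=[0, 8, 11, 12, 2, 5, 13]  |boxes|=7  |leaves|=0  hit=miss

== RESULT ==
7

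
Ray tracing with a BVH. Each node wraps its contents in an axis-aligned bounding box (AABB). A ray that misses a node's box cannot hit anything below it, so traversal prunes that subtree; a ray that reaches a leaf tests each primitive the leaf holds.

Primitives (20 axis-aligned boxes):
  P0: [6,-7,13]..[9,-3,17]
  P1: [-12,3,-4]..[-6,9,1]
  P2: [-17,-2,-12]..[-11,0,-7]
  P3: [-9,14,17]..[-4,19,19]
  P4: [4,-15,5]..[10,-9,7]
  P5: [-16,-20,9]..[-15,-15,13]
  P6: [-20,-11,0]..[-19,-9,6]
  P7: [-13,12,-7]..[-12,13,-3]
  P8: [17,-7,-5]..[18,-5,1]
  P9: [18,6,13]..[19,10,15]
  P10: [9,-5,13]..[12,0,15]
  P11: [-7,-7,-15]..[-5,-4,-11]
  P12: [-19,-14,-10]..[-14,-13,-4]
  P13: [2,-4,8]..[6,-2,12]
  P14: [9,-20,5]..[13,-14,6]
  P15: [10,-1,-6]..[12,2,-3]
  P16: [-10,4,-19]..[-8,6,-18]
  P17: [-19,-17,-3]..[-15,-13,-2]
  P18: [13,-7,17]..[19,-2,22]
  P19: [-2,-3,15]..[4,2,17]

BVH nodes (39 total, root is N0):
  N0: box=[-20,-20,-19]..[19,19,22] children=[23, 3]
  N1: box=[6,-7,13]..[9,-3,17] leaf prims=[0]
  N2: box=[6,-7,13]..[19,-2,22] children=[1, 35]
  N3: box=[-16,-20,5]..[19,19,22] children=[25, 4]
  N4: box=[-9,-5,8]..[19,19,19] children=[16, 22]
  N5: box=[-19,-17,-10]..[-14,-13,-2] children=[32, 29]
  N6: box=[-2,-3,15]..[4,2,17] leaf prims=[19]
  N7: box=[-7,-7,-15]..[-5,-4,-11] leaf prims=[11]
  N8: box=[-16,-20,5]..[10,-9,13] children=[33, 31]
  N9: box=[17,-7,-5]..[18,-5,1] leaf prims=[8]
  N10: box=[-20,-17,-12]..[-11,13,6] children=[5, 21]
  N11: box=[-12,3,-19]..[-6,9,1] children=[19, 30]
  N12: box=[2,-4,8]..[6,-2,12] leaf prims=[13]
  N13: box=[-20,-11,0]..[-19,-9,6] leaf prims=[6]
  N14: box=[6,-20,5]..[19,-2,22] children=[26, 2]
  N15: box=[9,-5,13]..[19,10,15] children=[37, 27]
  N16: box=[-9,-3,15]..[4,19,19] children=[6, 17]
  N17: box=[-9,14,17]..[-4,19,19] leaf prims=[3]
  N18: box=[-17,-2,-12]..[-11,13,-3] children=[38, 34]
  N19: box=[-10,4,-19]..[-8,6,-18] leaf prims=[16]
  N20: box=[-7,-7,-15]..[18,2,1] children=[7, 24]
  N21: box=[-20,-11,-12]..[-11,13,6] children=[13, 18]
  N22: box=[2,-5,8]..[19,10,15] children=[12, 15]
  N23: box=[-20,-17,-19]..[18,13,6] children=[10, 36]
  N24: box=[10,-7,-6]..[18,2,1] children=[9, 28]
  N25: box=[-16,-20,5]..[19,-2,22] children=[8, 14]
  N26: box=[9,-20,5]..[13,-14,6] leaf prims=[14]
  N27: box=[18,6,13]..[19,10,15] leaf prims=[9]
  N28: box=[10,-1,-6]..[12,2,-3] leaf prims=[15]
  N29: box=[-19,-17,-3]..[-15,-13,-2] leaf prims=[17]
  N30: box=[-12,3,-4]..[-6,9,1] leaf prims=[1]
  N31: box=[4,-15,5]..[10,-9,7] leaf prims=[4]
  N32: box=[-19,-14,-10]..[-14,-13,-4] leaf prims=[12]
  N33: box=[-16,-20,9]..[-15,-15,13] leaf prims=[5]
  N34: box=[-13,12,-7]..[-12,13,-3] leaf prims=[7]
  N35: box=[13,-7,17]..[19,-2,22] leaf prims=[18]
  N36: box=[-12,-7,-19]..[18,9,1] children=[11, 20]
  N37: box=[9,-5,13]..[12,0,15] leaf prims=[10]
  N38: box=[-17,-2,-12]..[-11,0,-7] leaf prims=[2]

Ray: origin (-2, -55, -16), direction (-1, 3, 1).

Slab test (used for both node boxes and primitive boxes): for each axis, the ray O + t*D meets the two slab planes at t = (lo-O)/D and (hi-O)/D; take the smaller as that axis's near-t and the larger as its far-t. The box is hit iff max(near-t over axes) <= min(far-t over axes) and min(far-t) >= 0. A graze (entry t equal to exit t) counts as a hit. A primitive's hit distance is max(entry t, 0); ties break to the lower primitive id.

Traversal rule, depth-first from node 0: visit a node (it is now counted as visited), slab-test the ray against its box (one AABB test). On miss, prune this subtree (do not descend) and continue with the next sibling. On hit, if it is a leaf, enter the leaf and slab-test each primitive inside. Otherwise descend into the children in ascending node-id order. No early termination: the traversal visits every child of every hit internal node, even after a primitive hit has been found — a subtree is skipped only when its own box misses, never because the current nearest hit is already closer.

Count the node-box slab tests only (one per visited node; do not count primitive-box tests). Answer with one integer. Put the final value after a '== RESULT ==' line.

Trace the traversal:
N0 x:[-21,18] y:[35/3,74/3] z:[-3,38] -> hit [35/3,18], descend [3, 23]
  N3 x:[-21,14] y:[35/3,74/3] z:[21,38] -> miss, prune
  N23 x:[-20,18] y:[38/3,68/3] z:[-3,22] -> hit [38/3,18], descend [10, 36]
    N10 x:[9,18] y:[38/3,68/3] z:[4,22] -> hit [38/3,18], descend [5, 21]
      N5 x:[12,17] y:[38/3,14] z:[6,14] -> hit [38/3,14], descend [29, 32]
        N29 x:[13,17] y:[38/3,14] z:[13,14] -> hit [13,14] leaf, test {P17@t=13}
        N32 x:[12,17] y:[41/3,14] z:[6,12] -> miss, prune
      N21 x:[9,18] y:[44/3,68/3] z:[4,22] -> hit [44/3,18], descend [13, 18]
        N13 x:[17,18] y:[44/3,46/3] z:[16,22] -> miss, prune
        N18 x:[9,15] y:[53/3,68/3] z:[4,13] -> miss, prune
    N36 x:[-20,10] y:[16,64/3] z:[-3,17] -> miss, prune

Summary -> nodes [0, 3, 23, 10, 5, 29, 32, 21, 13, 18, 36]; box-tests=11; leaf-entries=1; first=P17

== RESULT ==
11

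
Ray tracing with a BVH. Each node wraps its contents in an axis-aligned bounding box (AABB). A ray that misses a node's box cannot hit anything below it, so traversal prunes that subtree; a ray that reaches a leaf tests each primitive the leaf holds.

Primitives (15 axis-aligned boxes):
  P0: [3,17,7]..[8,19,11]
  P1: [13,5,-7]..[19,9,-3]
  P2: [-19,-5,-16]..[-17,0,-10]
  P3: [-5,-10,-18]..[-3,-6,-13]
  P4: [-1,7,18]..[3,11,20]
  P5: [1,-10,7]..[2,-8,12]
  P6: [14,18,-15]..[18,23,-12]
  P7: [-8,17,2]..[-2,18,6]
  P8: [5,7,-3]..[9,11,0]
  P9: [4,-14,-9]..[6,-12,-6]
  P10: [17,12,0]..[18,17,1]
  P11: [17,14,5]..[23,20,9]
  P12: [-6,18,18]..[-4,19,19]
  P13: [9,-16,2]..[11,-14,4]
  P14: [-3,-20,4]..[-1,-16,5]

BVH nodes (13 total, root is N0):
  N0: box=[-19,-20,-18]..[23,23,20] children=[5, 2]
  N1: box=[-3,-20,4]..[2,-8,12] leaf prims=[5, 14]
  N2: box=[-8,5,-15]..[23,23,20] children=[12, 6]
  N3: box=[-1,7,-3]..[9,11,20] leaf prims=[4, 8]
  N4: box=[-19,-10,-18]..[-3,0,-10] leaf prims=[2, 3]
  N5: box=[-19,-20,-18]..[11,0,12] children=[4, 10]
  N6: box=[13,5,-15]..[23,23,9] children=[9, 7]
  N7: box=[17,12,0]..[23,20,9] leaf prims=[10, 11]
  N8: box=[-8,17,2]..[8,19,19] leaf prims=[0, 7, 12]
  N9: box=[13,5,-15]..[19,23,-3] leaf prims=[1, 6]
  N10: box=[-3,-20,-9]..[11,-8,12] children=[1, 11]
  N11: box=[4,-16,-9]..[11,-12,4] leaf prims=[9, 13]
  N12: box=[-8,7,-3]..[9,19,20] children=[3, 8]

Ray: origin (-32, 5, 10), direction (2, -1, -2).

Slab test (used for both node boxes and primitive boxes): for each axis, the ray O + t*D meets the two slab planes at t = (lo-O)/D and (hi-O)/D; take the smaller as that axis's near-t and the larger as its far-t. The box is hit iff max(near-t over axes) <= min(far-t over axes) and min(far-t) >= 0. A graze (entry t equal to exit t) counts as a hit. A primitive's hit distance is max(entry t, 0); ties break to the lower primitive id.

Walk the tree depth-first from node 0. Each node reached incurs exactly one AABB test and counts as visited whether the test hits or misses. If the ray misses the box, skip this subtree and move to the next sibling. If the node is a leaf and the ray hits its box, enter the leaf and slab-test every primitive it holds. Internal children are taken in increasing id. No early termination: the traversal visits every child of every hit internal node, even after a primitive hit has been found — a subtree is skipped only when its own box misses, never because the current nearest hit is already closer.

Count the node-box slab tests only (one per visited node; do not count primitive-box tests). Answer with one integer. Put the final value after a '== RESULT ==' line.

Trace the traversal:
N0 x:[13/2,55/2] y:[-18,25] z:[-5,14] -> hit [13/2,14], descend [2, 5]
  N2 x:[12,55/2] y:[-18,0] z:[-5,25/2] -> miss, prune
  N5 x:[13/2,43/2] y:[5,25] z:[-1,14] -> hit [13/2,14], descend [4, 10]
    N4 x:[13/2,29/2] y:[5,15] z:[10,14] -> hit [10,14] leaf, test {P2(miss), P3@t=27/2}
    N10 x:[29/2,43/2] y:[13,25] z:[-1,19/2] -> miss, prune

5 AABB tests over nodes [0, 2, 5, 4, 10]; 1 leaf entered; closest P3.

== RESULT ==
5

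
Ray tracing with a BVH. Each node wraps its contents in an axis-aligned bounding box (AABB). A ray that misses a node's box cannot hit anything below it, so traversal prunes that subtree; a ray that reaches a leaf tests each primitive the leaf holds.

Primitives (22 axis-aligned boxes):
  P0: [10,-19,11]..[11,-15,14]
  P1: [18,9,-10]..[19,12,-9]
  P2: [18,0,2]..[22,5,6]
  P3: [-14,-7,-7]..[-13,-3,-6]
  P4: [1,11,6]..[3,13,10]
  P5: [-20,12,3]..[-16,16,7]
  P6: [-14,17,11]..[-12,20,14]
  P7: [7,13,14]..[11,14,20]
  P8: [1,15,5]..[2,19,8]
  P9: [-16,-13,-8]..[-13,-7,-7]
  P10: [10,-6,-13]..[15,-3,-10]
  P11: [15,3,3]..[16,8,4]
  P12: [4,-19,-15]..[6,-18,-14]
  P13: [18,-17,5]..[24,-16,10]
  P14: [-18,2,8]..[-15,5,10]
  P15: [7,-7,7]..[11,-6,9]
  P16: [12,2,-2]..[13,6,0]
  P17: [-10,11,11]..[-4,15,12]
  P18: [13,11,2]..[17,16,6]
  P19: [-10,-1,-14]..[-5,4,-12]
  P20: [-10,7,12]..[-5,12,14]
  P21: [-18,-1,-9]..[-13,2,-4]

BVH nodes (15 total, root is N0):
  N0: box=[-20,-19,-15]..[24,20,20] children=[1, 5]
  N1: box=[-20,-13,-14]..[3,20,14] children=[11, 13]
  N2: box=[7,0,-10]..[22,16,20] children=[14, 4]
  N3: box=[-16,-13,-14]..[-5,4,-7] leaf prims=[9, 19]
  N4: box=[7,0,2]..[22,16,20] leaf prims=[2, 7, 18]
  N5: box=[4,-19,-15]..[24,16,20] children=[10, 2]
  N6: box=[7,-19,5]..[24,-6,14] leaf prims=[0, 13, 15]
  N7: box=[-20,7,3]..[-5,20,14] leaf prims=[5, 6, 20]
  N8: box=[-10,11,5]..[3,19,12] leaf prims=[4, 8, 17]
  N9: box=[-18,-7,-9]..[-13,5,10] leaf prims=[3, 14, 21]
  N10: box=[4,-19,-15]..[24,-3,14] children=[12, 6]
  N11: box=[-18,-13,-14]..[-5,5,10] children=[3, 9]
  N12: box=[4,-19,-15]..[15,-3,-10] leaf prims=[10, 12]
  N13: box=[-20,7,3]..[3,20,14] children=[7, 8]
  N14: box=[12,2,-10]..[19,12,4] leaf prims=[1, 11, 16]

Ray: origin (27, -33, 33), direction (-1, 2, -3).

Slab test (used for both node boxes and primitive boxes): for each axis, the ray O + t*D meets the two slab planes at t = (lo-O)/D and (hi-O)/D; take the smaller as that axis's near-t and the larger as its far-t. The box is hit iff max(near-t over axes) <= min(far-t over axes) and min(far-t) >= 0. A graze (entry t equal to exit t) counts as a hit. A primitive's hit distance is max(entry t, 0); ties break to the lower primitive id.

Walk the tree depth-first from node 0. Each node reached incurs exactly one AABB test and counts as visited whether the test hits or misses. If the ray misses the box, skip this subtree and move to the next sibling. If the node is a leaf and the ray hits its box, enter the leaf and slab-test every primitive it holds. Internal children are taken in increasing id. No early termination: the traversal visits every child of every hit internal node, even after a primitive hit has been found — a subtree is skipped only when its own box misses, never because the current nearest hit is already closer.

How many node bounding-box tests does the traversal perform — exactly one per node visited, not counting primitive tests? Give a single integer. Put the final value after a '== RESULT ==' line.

Trace the traversal:
N0 x:[3,47] y:[7,53/2] z:[13/3,16] -> hit [7,16], descend [1, 5]
  N1 x:[24,47] y:[10,53/2] z:[19/3,47/3] -> miss, prune
  N5 x:[3,23] y:[7,49/2] z:[13/3,16] -> hit [7,16], descend [2, 10]
    N2 x:[5,20] y:[33/2,49/2] z:[13/3,43/3] -> miss, prune
    N10 x:[3,23] y:[7,15] z:[19/3,16] -> hit [7,15], descend [6, 12]
      N6 x:[3,20] y:[7,27/2] z:[19/3,28/3] -> hit [7,28/3] leaf, test {P0(miss), P13@t=8, P15(miss)}
      N12 x:[12,23] y:[7,15] z:[43/3,16] -> hit [43/3,15] leaf, test {P10@t=43/3, P12(miss)}

order=[0, 1, 5, 2, 10, 6, 12]  |boxes|=7  |leaves|=2  hit=P13

== RESULT ==
7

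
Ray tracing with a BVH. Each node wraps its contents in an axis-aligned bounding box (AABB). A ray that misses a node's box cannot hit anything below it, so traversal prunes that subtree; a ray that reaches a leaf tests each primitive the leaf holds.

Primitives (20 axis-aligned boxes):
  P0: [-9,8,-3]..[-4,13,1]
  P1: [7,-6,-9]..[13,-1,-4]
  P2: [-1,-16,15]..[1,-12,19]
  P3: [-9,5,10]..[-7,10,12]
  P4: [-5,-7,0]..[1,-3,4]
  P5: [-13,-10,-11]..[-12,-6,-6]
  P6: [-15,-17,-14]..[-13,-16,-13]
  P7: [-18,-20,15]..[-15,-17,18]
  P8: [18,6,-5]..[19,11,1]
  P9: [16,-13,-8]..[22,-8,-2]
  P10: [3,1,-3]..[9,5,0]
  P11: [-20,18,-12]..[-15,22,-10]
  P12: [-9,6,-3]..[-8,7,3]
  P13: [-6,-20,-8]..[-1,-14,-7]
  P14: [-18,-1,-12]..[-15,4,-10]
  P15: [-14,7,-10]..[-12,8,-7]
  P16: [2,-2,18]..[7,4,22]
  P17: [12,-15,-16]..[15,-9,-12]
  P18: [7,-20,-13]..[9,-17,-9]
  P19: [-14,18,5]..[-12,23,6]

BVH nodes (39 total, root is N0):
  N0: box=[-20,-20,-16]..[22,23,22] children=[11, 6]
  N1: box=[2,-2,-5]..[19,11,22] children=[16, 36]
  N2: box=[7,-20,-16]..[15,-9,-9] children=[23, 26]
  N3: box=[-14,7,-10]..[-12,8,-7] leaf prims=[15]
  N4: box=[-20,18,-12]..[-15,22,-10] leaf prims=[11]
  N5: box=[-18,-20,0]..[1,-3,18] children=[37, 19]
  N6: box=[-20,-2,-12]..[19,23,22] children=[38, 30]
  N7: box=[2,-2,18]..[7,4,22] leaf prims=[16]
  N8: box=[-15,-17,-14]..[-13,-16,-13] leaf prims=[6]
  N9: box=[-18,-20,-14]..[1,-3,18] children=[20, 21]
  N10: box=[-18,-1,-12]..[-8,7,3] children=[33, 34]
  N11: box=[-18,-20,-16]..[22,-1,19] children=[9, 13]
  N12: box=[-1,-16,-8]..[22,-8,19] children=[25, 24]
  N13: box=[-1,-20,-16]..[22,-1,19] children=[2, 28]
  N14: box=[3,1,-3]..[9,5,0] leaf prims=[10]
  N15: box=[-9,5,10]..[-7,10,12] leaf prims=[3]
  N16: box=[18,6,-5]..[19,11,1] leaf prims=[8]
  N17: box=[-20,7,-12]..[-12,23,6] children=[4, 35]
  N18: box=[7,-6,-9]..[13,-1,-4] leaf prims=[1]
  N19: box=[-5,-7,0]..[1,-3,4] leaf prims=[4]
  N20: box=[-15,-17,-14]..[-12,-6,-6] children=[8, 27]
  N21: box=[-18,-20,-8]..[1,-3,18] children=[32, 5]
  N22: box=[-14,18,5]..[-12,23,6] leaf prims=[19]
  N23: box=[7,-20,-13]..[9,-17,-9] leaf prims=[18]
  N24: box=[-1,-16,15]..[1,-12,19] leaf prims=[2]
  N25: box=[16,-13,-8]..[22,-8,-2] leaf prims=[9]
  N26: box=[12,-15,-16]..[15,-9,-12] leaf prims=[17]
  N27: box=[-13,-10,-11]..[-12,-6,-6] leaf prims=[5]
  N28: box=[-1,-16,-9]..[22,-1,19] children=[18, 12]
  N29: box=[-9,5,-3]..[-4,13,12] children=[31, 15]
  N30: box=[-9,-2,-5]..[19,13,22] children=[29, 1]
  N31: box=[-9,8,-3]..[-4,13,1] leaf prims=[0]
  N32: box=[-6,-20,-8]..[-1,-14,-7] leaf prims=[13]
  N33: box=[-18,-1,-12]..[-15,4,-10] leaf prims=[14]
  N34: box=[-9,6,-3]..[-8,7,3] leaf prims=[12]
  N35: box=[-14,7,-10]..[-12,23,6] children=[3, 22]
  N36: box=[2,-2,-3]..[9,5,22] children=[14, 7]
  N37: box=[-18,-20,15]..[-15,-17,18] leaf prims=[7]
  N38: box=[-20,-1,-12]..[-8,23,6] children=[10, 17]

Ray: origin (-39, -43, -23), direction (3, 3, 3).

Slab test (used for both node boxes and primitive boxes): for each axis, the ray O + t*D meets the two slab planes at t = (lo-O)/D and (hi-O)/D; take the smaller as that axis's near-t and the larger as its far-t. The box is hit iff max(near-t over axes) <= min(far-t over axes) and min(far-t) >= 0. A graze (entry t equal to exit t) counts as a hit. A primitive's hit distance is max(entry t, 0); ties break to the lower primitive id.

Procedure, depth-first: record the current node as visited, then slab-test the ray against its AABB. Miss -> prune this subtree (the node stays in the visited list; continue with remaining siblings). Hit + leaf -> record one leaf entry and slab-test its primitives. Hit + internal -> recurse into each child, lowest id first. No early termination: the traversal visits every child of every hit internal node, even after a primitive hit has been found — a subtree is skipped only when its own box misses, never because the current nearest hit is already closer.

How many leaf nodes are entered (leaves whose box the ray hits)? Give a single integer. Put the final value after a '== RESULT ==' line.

Traverse from the root:
N0 x:[19/3,61/3] y:[23/3,22] z:[7/3,15] -> hit [23/3,15], descend [6, 11]
  N6 x:[19/3,58/3] y:[41/3,22] z:[11/3,15] -> hit [41/3,15], descend [30, 38]
    N30 x:[10,58/3] y:[41/3,56/3] z:[6,15] -> hit [41/3,15], descend [1, 29]
      N1 x:[41/3,58/3] y:[41/3,18] z:[6,15] -> hit [41/3,15], descend [16, 36]
        N16 x:[19,58/3] y:[49/3,18] z:[6,8] -> miss, prune
        N36 x:[41/3,16] y:[41/3,16] z:[20/3,15] -> hit [41/3,15], descend [7, 14]
          N7 x:[41/3,46/3] y:[41/3,47/3] z:[41/3,15] -> hit [41/3,15] leaf, test {P16@t=41/3}
          N14 x:[14,16] y:[44/3,16] z:[20/3,23/3] -> miss, prune
      N29 x:[10,35/3] y:[16,56/3] z:[20/3,35/3] -> miss, prune
    N38 x:[19/3,31/3] y:[14,22] z:[11/3,29/3] -> miss, prune
  N11 x:[7,61/3] y:[23/3,14] z:[7/3,14] -> hit [23/3,14], descend [9, 13]
    N9 x:[7,40/3] y:[23/3,40/3] z:[3,41/3] -> hit [23/3,40/3], descend [20, 21]
      N20 x:[8,9] y:[26/3,37/3] z:[3,17/3] -> miss, prune
      N21 x:[7,40/3] y:[23/3,40/3] z:[5,41/3] -> hit [23/3,40/3], descend [5, 32]
        N5 x:[7,40/3] y:[23/3,40/3] z:[23/3,41/3] -> hit [23/3,40/3], descend [19, 37]
          N19 x:[34/3,40/3] y:[12,40/3] z:[23/3,9] -> miss, prune
          N37 x:[7,8] y:[23/3,26/3] z:[38/3,41/3] -> miss, prune
        N32 x:[11,38/3] y:[23/3,29/3] z:[5,16/3] -> miss, prune
    N13 x:[38/3,61/3] y:[23/3,14] z:[7/3,14] -> hit [38/3,14], descend [2, 28]
      N2 x:[46/3,18] y:[23/3,34/3] z:[7/3,14/3] -> miss, prune
      N28 x:[38/3,61/3] y:[9,14] z:[14/3,14] -> hit [38/3,14], descend [12, 18]
        N12 x:[38/3,61/3] y:[9,35/3] z:[5,14] -> miss, prune
        N18 x:[46/3,52/3] y:[37/3,14] z:[14/3,19/3] -> miss, prune

order=[0, 6, 30, 1, 16, 36, 7, 14, 29, 38, 11, 9, 20, 21, 5, 19, 37, 32, 13, 2, 28, 12, 18]  |boxes|=23  |leaves|=1  hit=P16

== RESULT ==
1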